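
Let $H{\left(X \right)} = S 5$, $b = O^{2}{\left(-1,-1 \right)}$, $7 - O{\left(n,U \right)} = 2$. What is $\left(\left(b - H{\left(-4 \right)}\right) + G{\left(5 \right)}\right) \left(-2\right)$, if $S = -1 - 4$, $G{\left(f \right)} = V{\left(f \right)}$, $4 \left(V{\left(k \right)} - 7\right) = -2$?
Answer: $-113$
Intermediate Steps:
$V{\left(k \right)} = \frac{13}{2}$ ($V{\left(k \right)} = 7 + \frac{1}{4} \left(-2\right) = 7 - \frac{1}{2} = \frac{13}{2}$)
$G{\left(f \right)} = \frac{13}{2}$
$S = -5$
$O{\left(n,U \right)} = 5$ ($O{\left(n,U \right)} = 7 - 2 = 5$)
$b = 25$ ($b = 5^{2} = 25$)
$H{\left(X \right)} = -25$ ($H{\left(X \right)} = \left(-5\right) 5 = -25$)
$\left(\left(b - H{\left(-4 \right)}\right) + G{\left(5 \right)}\right) \left(-2\right) = \left(\left(25 - -25\right) + \frac{13}{2}\right) \left(-2\right) = \left(\left(25 + 25\right) + \frac{13}{2}\right) \left(-2\right) = \left(50 + \frac{13}{2}\right) \left(-2\right) = \frac{113}{2} \left(-2\right) = -113$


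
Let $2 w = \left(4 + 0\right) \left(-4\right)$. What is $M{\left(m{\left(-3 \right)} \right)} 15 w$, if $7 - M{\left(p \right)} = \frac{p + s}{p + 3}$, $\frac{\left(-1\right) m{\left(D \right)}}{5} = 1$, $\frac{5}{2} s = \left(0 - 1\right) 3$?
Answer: $-468$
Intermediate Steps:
$s = - \frac{6}{5}$ ($s = \frac{2 \left(0 - 1\right) 3}{5} = \frac{2 \left(\left(-1\right) 3\right)}{5} = \frac{2}{5} \left(-3\right) = - \frac{6}{5} \approx -1.2$)
$m{\left(D \right)} = -5$ ($m{\left(D \right)} = \left(-5\right) 1 = -5$)
$w = -8$ ($w = \frac{\left(4 + 0\right) \left(-4\right)}{2} = \frac{4 \left(-4\right)}{2} = \frac{1}{2} \left(-16\right) = -8$)
$M{\left(p \right)} = 7 - \frac{- \frac{6}{5} + p}{3 + p}$ ($M{\left(p \right)} = 7 - \frac{p - \frac{6}{5}}{p + 3} = 7 - \frac{- \frac{6}{5} + p}{3 + p}$)
$M{\left(m{\left(-3 \right)} \right)} 15 w = \frac{3 \left(37 + 10 \left(-5\right)\right)}{5 \left(3 - 5\right)} 15 \left(-8\right) = \frac{3 \left(37 - 50\right)}{5 \left(-2\right)} 15 \left(-8\right) = \frac{3}{5} \left(- \frac{1}{2}\right) \left(-13\right) 15 \left(-8\right) = \frac{39}{10} \cdot 15 \left(-8\right) = \frac{117}{2} \left(-8\right) = -468$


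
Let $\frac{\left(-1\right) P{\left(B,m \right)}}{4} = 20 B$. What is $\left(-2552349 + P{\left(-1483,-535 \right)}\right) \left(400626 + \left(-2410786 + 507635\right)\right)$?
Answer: $3656708615225$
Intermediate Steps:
$P{\left(B,m \right)} = - 80 B$ ($P{\left(B,m \right)} = - 4 \cdot 20 B = - 80 B$)
$\left(-2552349 + P{\left(-1483,-535 \right)}\right) \left(400626 + \left(-2410786 + 507635\right)\right) = \left(-2552349 - -118640\right) \left(400626 + \left(-2410786 + 507635\right)\right) = \left(-2552349 + 118640\right) \left(400626 - 1903151\right) = \left(-2433709\right) \left(-1502525\right) = 3656708615225$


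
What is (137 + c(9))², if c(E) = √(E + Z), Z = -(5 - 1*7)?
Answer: (137 + √11)² ≈ 19689.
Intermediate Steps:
Z = 2 (Z = -(5 - 7) = -1*(-2) = 2)
c(E) = √(2 + E) (c(E) = √(E + 2) = √(2 + E))
(137 + c(9))² = (137 + √(2 + 9))² = (137 + √11)²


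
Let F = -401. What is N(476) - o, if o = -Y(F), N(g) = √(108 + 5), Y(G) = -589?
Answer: -589 + √113 ≈ -578.37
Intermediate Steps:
N(g) = √113
o = 589 (o = -1*(-589) = 589)
N(476) - o = √113 - 1*589 = √113 - 589 = -589 + √113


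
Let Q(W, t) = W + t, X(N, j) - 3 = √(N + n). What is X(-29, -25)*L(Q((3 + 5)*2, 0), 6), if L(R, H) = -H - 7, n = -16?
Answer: -39 - 39*I*√5 ≈ -39.0 - 87.207*I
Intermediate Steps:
X(N, j) = 3 + √(-16 + N) (X(N, j) = 3 + √(N - 16) = 3 + √(-16 + N))
L(R, H) = -7 - H
X(-29, -25)*L(Q((3 + 5)*2, 0), 6) = (3 + √(-16 - 29))*(-7 - 1*6) = (3 + √(-45))*(-7 - 6) = (3 + 3*I*√5)*(-13) = -39 - 39*I*√5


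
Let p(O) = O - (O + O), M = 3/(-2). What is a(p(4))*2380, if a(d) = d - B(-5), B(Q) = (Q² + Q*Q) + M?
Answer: -124950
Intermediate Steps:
M = -3/2 (M = 3*(-½) = -3/2 ≈ -1.5000)
p(O) = -O (p(O) = O - 2*O = -O)
B(Q) = -3/2 + 2*Q² (B(Q) = (Q² + Q*Q) - 3/2 = (Q² + Q²) - 3/2 = 2*Q² - 3/2 = -3/2 + 2*Q²)
a(d) = -97/2 + d (a(d) = d - (-3/2 + 2*(-5)²) = d - (-3/2 + 2*25) = d - (-3/2 + 50) = d - 1*97/2 = d - 97/2 = -97/2 + d)
a(p(4))*2380 = (-97/2 - 1*4)*2380 = (-97/2 - 4)*2380 = -105/2*2380 = -124950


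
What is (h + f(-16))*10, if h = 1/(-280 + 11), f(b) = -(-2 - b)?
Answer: -37670/269 ≈ -140.04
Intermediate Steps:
f(b) = 2 + b
h = -1/269 (h = 1/(-269) = -1/269 ≈ -0.0037175)
(h + f(-16))*10 = (-1/269 + (2 - 16))*10 = (-1/269 - 14)*10 = -3767/269*10 = -37670/269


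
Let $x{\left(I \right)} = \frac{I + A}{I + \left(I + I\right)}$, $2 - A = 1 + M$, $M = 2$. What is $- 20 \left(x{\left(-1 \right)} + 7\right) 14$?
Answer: $- \frac{6440}{3} \approx -2146.7$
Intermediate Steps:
$A = -1$ ($A = 2 - \left(1 + 2\right) = 2 - 3 = -1$)
$x{\left(I \right)} = \frac{-1 + I}{3 I}$ ($x{\left(I \right)} = \frac{I - 1}{I + \left(I + I\right)} = \frac{-1 + I}{I + 2 I} = \frac{-1 + I}{3 I}$)
$- 20 \left(x{\left(-1 \right)} + 7\right) 14 = - 20 \left(\frac{-1 - 1}{3 \left(-1\right)} + 7\right) 14 = - 20 \left(\frac{1}{3} \left(-1\right) \left(-2\right) + 7\right) 14 = - 20 \left(\frac{2}{3} + 7\right) 14 = \left(-20\right) \frac{23}{3} \cdot 14 = \left(- \frac{460}{3}\right) 14 = - \frac{6440}{3}$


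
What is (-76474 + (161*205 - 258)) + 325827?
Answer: 282100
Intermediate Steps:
(-76474 + (161*205 - 258)) + 325827 = (-76474 + (33005 - 258)) + 325827 = (-76474 + 32747) + 325827 = -43727 + 325827 = 282100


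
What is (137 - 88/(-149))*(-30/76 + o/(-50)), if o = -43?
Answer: 238459/3725 ≈ 64.016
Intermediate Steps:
(137 - 88/(-149))*(-30/76 + o/(-50)) = (137 - 88/(-149))*(-30/76 - 43/(-50)) = (137 - 88*(-1/149))*(-30*1/76 - 43*(-1/50)) = (137 + 88/149)*(-15/38 + 43/50) = (20501/149)*(221/475) = 238459/3725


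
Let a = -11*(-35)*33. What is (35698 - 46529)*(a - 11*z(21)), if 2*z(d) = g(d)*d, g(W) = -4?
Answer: -142611777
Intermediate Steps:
a = 12705 (a = 385*33 = 12705)
z(d) = -2*d (z(d) = (-4*d)/2 = -2*d)
(35698 - 46529)*(a - 11*z(21)) = (35698 - 46529)*(12705 - (-22)*21) = -10831*(12705 - 11*(-42)) = -10831*(12705 + 462) = -10831*13167 = -142611777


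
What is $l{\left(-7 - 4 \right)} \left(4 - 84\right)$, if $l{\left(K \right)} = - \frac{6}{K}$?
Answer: $- \frac{480}{11} \approx -43.636$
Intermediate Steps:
$l{\left(-7 - 4 \right)} \left(4 - 84\right) = - \frac{6}{-7 - 4} \left(4 - 84\right) = - \frac{6}{-7 - 4} \left(-80\right) = - \frac{6}{-11} \left(-80\right) = \left(-6\right) \left(- \frac{1}{11}\right) \left(-80\right) = \frac{6}{11} \left(-80\right) = - \frac{480}{11}$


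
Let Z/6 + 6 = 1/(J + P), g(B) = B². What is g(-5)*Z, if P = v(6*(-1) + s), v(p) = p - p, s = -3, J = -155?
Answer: -27930/31 ≈ -900.97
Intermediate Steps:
v(p) = 0
P = 0
Z = -5586/155 (Z = -36 + 6/(-155 + 0) = -36 + 6/(-155) = -36 + 6*(-1/155) = -36 - 6/155 = -5586/155 ≈ -36.039)
g(-5)*Z = (-5)²*(-5586/155) = 25*(-5586/155) = -27930/31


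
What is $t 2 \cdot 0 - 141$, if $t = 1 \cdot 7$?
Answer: $-141$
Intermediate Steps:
$t = 7$
$t 2 \cdot 0 - 141 = 7 \cdot 2 \cdot 0 - 141 = 7 \cdot 0 - 141 = 0 - 141 = -141$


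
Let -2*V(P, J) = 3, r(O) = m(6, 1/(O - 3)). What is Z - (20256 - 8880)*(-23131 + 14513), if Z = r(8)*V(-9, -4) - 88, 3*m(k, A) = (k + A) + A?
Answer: 490191384/5 ≈ 9.8038e+7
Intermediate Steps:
m(k, A) = k/3 + 2*A/3 (m(k, A) = ((k + A) + A)/3 = ((A + k) + A)/3 = (k + 2*A)/3 = k/3 + 2*A/3)
r(O) = 2 + 2/(3*(-3 + O)) (r(O) = (1/3)*6 + 2/(3*(O - 3)) = 2 + 2/(3*(-3 + O)))
V(P, J) = -3/2 (V(P, J) = -1/2*3 = -3/2)
Z = -456/5 (Z = (2*(-8 + 3*8)/(3*(-3 + 8)))*(-3/2) - 88 = ((2/3)*(-8 + 24)/5)*(-3/2) - 88 = ((2/3)*(1/5)*16)*(-3/2) - 88 = (32/15)*(-3/2) - 88 = -16/5 - 88 = -456/5 ≈ -91.200)
Z - (20256 - 8880)*(-23131 + 14513) = -456/5 - (20256 - 8880)*(-23131 + 14513) = -456/5 - 11376*(-8618) = -456/5 - 1*(-98038368) = -456/5 + 98038368 = 490191384/5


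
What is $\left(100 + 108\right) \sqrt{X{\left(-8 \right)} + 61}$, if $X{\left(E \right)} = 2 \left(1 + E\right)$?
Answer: $208 \sqrt{47} \approx 1426.0$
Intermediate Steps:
$X{\left(E \right)} = 2 + 2 E$
$\left(100 + 108\right) \sqrt{X{\left(-8 \right)} + 61} = \left(100 + 108\right) \sqrt{\left(2 + 2 \left(-8\right)\right) + 61} = 208 \sqrt{\left(2 - 16\right) + 61} = 208 \sqrt{-14 + 61} = 208 \sqrt{47}$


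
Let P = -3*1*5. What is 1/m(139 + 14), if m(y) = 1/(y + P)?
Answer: 138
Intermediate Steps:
P = -15 (P = -3*5 = -15)
m(y) = 1/(-15 + y) (m(y) = 1/(y - 15) = 1/(-15 + y))
1/m(139 + 14) = 1/(1/(-15 + (139 + 14))) = 1/(1/(-15 + 153)) = 1/(1/138) = 138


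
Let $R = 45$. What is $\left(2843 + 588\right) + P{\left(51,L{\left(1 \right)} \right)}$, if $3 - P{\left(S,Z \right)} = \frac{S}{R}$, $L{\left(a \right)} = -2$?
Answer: $\frac{51493}{15} \approx 3432.9$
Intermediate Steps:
$P{\left(S,Z \right)} = 3 - \frac{S}{45}$
$\left(2843 + 588\right) + P{\left(51,L{\left(1 \right)} \right)} = \left(2843 + 588\right) + \left(3 - \frac{17}{15}\right) = 3431 + \left(3 - \frac{17}{15}\right) = 3431 + \frac{28}{15} = \frac{51493}{15}$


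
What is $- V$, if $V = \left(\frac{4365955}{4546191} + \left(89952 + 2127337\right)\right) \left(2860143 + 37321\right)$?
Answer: $- \frac{29207085173039377456}{4546191} \approx -6.4245 \cdot 10^{12}$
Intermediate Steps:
$V = \frac{29207085173039377456}{4546191}$ ($V = \left(4365955 \cdot \frac{1}{4546191} + 2217289\right) 2897464 = \left(\frac{4365955}{4546191} + 2217289\right) 2897464 = \frac{10080223662154}{4546191} \cdot 2897464 = \frac{29207085173039377456}{4546191} \approx 6.4245 \cdot 10^{12}$)
$- V = \left(-1\right) \frac{29207085173039377456}{4546191} = - \frac{29207085173039377456}{4546191}$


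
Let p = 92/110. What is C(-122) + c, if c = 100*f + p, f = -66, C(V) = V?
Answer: -369664/55 ≈ -6721.2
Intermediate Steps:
p = 46/55 (p = 92*(1/110) = 46/55 ≈ 0.83636)
c = -362954/55 (c = 100*(-66) + 46/55 = -6600 + 46/55 = -362954/55 ≈ -6599.2)
C(-122) + c = -122 - 362954/55 = -369664/55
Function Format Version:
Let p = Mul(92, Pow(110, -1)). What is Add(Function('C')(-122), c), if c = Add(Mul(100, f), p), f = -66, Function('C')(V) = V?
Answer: Rational(-369664, 55) ≈ -6721.2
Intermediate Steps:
p = Rational(46, 55) (p = Mul(92, Rational(1, 110)) = Rational(46, 55) ≈ 0.83636)
c = Rational(-362954, 55) (c = Add(Mul(100, -66), Rational(46, 55)) = Add(-6600, Rational(46, 55)) = Rational(-362954, 55) ≈ -6599.2)
Add(Function('C')(-122), c) = Add(-122, Rational(-362954, 55)) = Rational(-369664, 55)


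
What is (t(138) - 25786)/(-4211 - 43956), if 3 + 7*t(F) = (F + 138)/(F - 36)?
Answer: 3068539/5731873 ≈ 0.53535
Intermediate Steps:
t(F) = -3/7 + (138 + F)/(7*(-36 + F)) (t(F) = -3/7 + ((F + 138)/(F - 36))/7 = -3/7 + ((138 + F)/(-36 + F))/7 = -3/7 + (138 + F)/(7*(-36 + F)))
(t(138) - 25786)/(-4211 - 43956) = (2*(123 - 1*138)/(7*(-36 + 138)) - 25786)/(-4211 - 43956) = ((2/7)*(123 - 138)/102 - 25786)/(-48167) = ((2/7)*(1/102)*(-15) - 25786)*(-1/48167) = (-5/119 - 25786)*(-1/48167) = -3068539/119*(-1/48167) = 3068539/5731873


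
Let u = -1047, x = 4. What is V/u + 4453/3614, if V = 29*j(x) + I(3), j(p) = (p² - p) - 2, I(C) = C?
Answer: 3603389/3783858 ≈ 0.95231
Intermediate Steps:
j(p) = -2 + p² - p
V = 293 (V = 29*(-2 + 4² - 1*4) + 3 = 29*(-2 + 16 - 4) + 3 = 29*10 + 3 = 290 + 3 = 293)
V/u + 4453/3614 = 293/(-1047) + 4453/3614 = 293*(-1/1047) + 4453*(1/3614) = -293/1047 + 4453/3614 = 3603389/3783858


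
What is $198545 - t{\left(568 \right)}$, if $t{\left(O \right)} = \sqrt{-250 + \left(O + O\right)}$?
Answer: $198545 - \sqrt{886} \approx 1.9852 \cdot 10^{5}$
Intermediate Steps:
$t{\left(O \right)} = \sqrt{-250 + 2 O}$
$198545 - t{\left(568 \right)} = 198545 - \sqrt{-250 + 2 \cdot 568} = 198545 - \sqrt{-250 + 1136} = 198545 - \sqrt{886}$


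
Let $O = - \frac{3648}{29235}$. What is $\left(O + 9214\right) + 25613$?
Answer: $\frac{339387899}{9745} \approx 34827.0$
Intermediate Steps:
$O = - \frac{1216}{9745}$ ($O = \left(-3648\right) \frac{1}{29235} = - \frac{1216}{9745} \approx -0.12478$)
$\left(O + 9214\right) + 25613 = \left(- \frac{1216}{9745} + 9214\right) + 25613 = \frac{89789214}{9745} + 25613 = \frac{339387899}{9745}$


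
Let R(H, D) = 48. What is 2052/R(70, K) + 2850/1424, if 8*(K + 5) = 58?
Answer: 31863/712 ≈ 44.751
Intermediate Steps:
K = 9/4 (K = -5 + (1/8)*58 = -5 + 29/4 = 9/4 ≈ 2.2500)
2052/R(70, K) + 2850/1424 = 2052/48 + 2850/1424 = 2052*(1/48) + 2850*(1/1424) = 171/4 + 1425/712 = 31863/712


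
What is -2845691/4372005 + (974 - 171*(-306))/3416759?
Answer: -9490012468969/14938087431795 ≈ -0.63529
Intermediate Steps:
-2845691/4372005 + (974 - 171*(-306))/3416759 = -2845691*1/4372005 + (974 + 52326)*(1/3416759) = -2845691/4372005 + 53300*(1/3416759) = -2845691/4372005 + 53300/3416759 = -9490012468969/14938087431795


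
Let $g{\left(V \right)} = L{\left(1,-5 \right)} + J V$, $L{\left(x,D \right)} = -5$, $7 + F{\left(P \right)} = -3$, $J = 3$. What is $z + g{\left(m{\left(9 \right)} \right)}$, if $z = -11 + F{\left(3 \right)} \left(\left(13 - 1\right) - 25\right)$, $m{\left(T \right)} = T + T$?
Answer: $168$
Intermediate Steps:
$m{\left(T \right)} = 2 T$
$F{\left(P \right)} = -10$ ($F{\left(P \right)} = -7 - 3 = -10$)
$g{\left(V \right)} = -5 + 3 V$
$z = 119$ ($z = -11 - 10 \left(\left(13 - 1\right) - 25\right) = -11 - 10 \left(12 - 25\right) = -11 - -130 = -11 + 130 = 119$)
$z + g{\left(m{\left(9 \right)} \right)} = 119 - \left(5 - 3 \cdot 2 \cdot 9\right) = 119 + \left(-5 + 3 \cdot 18\right) = 119 + \left(-5 + 54\right) = 119 + 49 = 168$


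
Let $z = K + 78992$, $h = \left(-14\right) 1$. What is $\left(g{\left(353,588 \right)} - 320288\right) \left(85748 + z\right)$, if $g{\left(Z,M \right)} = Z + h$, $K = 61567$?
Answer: $-72406698343$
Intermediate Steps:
$h = -14$
$g{\left(Z,M \right)} = -14 + Z$ ($g{\left(Z,M \right)} = Z - 14 = -14 + Z$)
$z = 140559$ ($z = 61567 + 78992 = 140559$)
$\left(g{\left(353,588 \right)} - 320288\right) \left(85748 + z\right) = \left(\left(-14 + 353\right) - 320288\right) \left(85748 + 140559\right) = \left(339 - 320288\right) 226307 = \left(-319949\right) 226307 = -72406698343$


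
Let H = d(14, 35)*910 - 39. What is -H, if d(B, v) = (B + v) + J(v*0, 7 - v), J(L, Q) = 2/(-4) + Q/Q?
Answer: -45006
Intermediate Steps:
J(L, Q) = ½ (J(L, Q) = 2*(-¼) + 1 = -½ + 1 = ½)
d(B, v) = ½ + B + v (d(B, v) = (B + v) + ½ = ½ + B + v)
H = 45006 (H = (½ + 14 + 35)*910 - 39 = (99/2)*910 - 39 = 45045 - 39 = 45006)
-H = -1*45006 = -45006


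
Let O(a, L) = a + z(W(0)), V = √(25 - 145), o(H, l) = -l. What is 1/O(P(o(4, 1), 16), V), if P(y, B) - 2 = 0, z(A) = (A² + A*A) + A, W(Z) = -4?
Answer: 1/30 ≈ 0.033333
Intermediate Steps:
z(A) = A + 2*A² (z(A) = (A² + A²) + A = 2*A² + A = A + 2*A²)
P(y, B) = 2 (P(y, B) = 2 + 0 = 2)
V = 2*I*√30 (V = √(-120) = 2*I*√30 ≈ 10.954*I)
O(a, L) = 28 + a (O(a, L) = a - 4*(1 + 2*(-4)) = a - 4*(1 - 8) = a - 4*(-7) = a + 28 = 28 + a)
1/O(P(o(4, 1), 16), V) = 1/(28 + 2) = 1/30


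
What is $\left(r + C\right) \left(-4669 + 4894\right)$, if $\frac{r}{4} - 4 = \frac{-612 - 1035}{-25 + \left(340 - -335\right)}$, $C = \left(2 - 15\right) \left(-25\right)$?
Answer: $\frac{967779}{13} \approx 74445.0$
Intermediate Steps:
$C = 325$ ($C = \left(-13\right) \left(-25\right) = 325$)
$r = \frac{1906}{325}$ ($r = 16 + 4 \frac{-612 - 1035}{-25 + \left(340 - -335\right)} = 16 + 4 \left(- \frac{1647}{-25 + \left(340 + 335\right)}\right) = 16 + 4 \left(- \frac{1647}{-25 + 675}\right) = 16 + 4 \left(- \frac{1647}{650}\right) = 16 - \frac{3294}{325} = \frac{1906}{325} \approx 5.8646$)
$\left(r + C\right) \left(-4669 + 4894\right) = \left(\frac{1906}{325} + 325\right) \left(-4669 + 4894\right) = \frac{107531}{325} \cdot 225 = \frac{967779}{13}$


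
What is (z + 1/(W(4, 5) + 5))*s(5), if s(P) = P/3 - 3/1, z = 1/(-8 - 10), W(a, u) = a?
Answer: -2/27 ≈ -0.074074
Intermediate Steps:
z = -1/18 (z = 1/(-18) = -1/18 ≈ -0.055556)
s(P) = -3 + P/3 (s(P) = P*(1/3) - 3*1 = P/3 - 3 = -3 + P/3)
(z + 1/(W(4, 5) + 5))*s(5) = (-1/18 + 1/(4 + 5))*(-3 + (1/3)*5) = (-1/18 + 1/9)*(-3 + 5/3) = (-1/18 + 1/9)*(-4/3) = (1/18)*(-4/3) = -2/27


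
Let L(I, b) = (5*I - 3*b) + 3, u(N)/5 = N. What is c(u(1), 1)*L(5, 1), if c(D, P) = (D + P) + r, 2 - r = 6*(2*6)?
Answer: -1600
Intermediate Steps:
u(N) = 5*N
r = -70 (r = 2 - 6*2*6 = 2 - 6*12 = 2 - 1*72 = 2 - 72 = -70)
c(D, P) = -70 + D + P (c(D, P) = (D + P) - 70 = -70 + D + P)
L(I, b) = 3 - 3*b + 5*I (L(I, b) = (-3*b + 5*I) + 3 = 3 - 3*b + 5*I)
c(u(1), 1)*L(5, 1) = (-70 + 5*1 + 1)*(3 - 3*1 + 5*5) = (-70 + 5 + 1)*(3 - 3 + 25) = -64*25 = -1600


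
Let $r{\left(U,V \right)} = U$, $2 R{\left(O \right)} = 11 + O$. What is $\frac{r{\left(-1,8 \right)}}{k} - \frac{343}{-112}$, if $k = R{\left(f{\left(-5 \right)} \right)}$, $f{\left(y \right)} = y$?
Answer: $\frac{131}{48} \approx 2.7292$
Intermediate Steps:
$R{\left(O \right)} = \frac{11}{2} + \frac{O}{2}$ ($R{\left(O \right)} = \frac{11 + O}{2} = \frac{11}{2} + \frac{O}{2}$)
$k = 3$ ($k = \frac{11}{2} + \frac{1}{2} \left(-5\right) = \frac{11}{2} - \frac{5}{2} = 3$)
$\frac{r{\left(-1,8 \right)}}{k} - \frac{343}{-112} = - \frac{1}{3} - \frac{343}{-112} = \left(-1\right) \frac{1}{3} - - \frac{49}{16} = - \frac{1}{3} + \frac{49}{16} = \frac{131}{48}$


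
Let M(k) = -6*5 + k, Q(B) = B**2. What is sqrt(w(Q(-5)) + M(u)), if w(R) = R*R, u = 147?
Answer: sqrt(742) ≈ 27.240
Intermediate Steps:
w(R) = R**2
M(k) = -30 + k
sqrt(w(Q(-5)) + M(u)) = sqrt(((-5)**2)**2 + (-30 + 147)) = sqrt(25**2 + 117) = sqrt(625 + 117) = sqrt(742)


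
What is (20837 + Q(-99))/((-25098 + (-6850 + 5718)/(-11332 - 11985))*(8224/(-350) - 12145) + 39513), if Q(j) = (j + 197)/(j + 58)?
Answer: 3485619274025/51100598010866853 ≈ 6.8211e-5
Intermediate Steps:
Q(j) = (197 + j)/(58 + j)
(20837 + Q(-99))/((-25098 + (-6850 + 5718)/(-11332 - 11985))*(8224/(-350) - 12145) + 39513) = (20837 + (197 - 99)/(58 - 99))/((-25098 + (-6850 + 5718)/(-11332 - 11985))*(8224/(-350) - 12145) + 39513) = (20837 + 98/(-41))/((-25098 - 1132/(-23317))*(8224*(-1/350) - 12145) + 39513) = (20837 - 1/41*98)/((-25098 - 1132*(-1/23317))*(-4112/175 - 12145) + 39513) = (20837 - 98/41)/((-25098 + 1132/23317)*(-2129487/175) + 39513) = 854219/(41*(-585208934/23317*(-2129487/175) + 39513)) = 854219/(41*(1246194817236858/4080475 + 39513)) = 854219/(41*(1246356049045533/4080475)) = (854219/41)*(4080475/1246356049045533) = 3485619274025/51100598010866853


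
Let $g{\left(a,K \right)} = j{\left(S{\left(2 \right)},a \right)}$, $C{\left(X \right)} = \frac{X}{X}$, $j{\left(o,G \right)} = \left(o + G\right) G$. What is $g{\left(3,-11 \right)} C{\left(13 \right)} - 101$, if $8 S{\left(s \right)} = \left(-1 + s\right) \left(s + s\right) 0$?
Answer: $-92$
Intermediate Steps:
$S{\left(s \right)} = 0$ ($S{\left(s \right)} = \frac{\left(-1 + s\right) \left(s + s\right) 0}{8} = \frac{\left(-1 + s\right) 2 s 0}{8} = \frac{2 s \left(-1 + s\right) 0}{8} = \frac{1}{8} \cdot 0 = 0$)
$j{\left(o,G \right)} = G \left(G + o\right)$ ($j{\left(o,G \right)} = \left(G + o\right) G = G \left(G + o\right)$)
$C{\left(X \right)} = 1$
$g{\left(a,K \right)} = a^{2}$ ($g{\left(a,K \right)} = a \left(a + 0\right) = a a = a^{2}$)
$g{\left(3,-11 \right)} C{\left(13 \right)} - 101 = 3^{2} \cdot 1 - 101 = 9 \cdot 1 - 101 = 9 - 101 = -92$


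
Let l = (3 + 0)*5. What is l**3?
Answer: 3375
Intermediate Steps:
l = 15 (l = 3*5 = 15)
l**3 = 15**3 = 3375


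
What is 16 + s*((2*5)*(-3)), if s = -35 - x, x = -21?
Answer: 436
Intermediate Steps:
s = -14 (s = -35 - 1*(-21) = -35 + 21 = -14)
16 + s*((2*5)*(-3)) = 16 - 14*2*5*(-3) = 16 - 140*(-3) = 16 - 14*(-30) = 16 + 420 = 436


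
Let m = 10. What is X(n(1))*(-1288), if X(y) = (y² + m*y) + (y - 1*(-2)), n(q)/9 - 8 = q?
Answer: -9600752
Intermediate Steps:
n(q) = 72 + 9*q
X(y) = 2 + y² + 11*y (X(y) = (y² + 10*y) + (y - 1*(-2)) = (y² + 10*y) + (y + 2) = (y² + 10*y) + (2 + y) = 2 + y² + 11*y)
X(n(1))*(-1288) = (2 + (72 + 9*1)² + 11*(72 + 9*1))*(-1288) = (2 + (72 + 9)² + 11*(72 + 9))*(-1288) = (2 + 81² + 11*81)*(-1288) = (2 + 6561 + 891)*(-1288) = 7454*(-1288) = -9600752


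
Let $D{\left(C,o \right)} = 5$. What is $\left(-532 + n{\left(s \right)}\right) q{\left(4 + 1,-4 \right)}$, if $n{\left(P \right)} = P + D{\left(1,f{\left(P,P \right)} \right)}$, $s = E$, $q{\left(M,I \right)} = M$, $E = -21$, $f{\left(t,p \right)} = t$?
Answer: $-2740$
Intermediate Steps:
$s = -21$
$n{\left(P \right)} = 5 + P$ ($n{\left(P \right)} = P + 5 = 5 + P$)
$\left(-532 + n{\left(s \right)}\right) q{\left(4 + 1,-4 \right)} = \left(-532 + \left(5 - 21\right)\right) \left(4 + 1\right) = \left(-532 - 16\right) 5 = \left(-548\right) 5 = -2740$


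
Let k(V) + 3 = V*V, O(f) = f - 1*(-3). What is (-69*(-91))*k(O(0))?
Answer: 37674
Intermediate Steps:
O(f) = 3 + f (O(f) = f + 3 = 3 + f)
k(V) = -3 + V² (k(V) = -3 + V*V = -3 + V²)
(-69*(-91))*k(O(0)) = (-69*(-91))*(-3 + (3 + 0)²) = 6279*(-3 + 3²) = 6279*(-3 + 9) = 6279*6 = 37674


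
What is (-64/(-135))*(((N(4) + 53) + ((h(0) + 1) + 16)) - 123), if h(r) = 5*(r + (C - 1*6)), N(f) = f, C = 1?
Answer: -4736/135 ≈ -35.081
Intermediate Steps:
h(r) = -25 + 5*r (h(r) = 5*(r + (1 - 1*6)) = 5*(r + (1 - 6)) = 5*(r - 5) = 5*(-5 + r) = -25 + 5*r)
(-64/(-135))*(((N(4) + 53) + ((h(0) + 1) + 16)) - 123) = (-64/(-135))*(((4 + 53) + (((-25 + 5*0) + 1) + 16)) - 123) = (-64*(-1/135))*((57 + (((-25 + 0) + 1) + 16)) - 123) = 64*((57 + ((-25 + 1) + 16)) - 123)/135 = 64*((57 + (-24 + 16)) - 123)/135 = 64*((57 - 8) - 123)/135 = 64*(49 - 123)/135 = (64/135)*(-74) = -4736/135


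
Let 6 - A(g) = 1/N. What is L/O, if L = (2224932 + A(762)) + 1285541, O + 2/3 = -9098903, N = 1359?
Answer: -4770740960/12365410083 ≈ -0.38581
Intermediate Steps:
A(g) = 8153/1359 (A(g) = 6 - 1/1359 = 8153/1359)
O = -27296711/3 (O = -⅔ - 9098903 = -27296711/3 ≈ -9.0989e+6)
L = 4770740960/1359 (L = (2224932 + 8153/1359) + 1285541 = 3023690741/1359 + 1285541 = 4770740960/1359 ≈ 3.5105e+6)
L/O = 4770740960/(1359*(-27296711/3)) = (4770740960/1359)*(-3/27296711) = -4770740960/12365410083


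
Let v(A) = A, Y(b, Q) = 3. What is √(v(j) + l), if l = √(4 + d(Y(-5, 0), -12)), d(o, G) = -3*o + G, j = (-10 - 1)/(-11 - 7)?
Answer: √(22 + 36*I*√17)/6 ≈ 1.5458 + 1.3336*I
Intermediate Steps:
j = 11/18 (j = -11/(-18) = -11*(-1/18) = 11/18 ≈ 0.61111)
d(o, G) = G - 3*o
l = I*√17 (l = √(4 + (-12 - 3*3)) = √(4 + (-12 - 9)) = √(4 - 21) = √(-17) = I*√17 ≈ 4.1231*I)
√(v(j) + l) = √(11/18 + I*√17)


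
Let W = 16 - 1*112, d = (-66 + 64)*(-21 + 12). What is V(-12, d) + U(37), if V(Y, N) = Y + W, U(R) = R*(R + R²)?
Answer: 51914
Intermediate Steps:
d = 18 (d = -2*(-9) = 18)
W = -96 (W = 16 - 112 = -96)
V(Y, N) = -96 + Y (V(Y, N) = Y - 96 = -96 + Y)
V(-12, d) + U(37) = (-96 - 12) + 37²*(1 + 37) = -108 + 1369*38 = -108 + 52022 = 51914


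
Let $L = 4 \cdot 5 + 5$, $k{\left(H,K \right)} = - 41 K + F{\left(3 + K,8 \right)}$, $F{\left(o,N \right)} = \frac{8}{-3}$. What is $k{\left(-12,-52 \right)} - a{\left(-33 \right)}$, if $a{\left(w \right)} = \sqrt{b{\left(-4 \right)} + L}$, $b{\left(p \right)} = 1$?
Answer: $\frac{6388}{3} - \sqrt{26} \approx 2124.2$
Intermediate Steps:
$F{\left(o,N \right)} = - \frac{8}{3}$ ($F{\left(o,N \right)} = 8 \left(- \frac{1}{3}\right) = - \frac{8}{3}$)
$k{\left(H,K \right)} = - \frac{8}{3} - 41 K$ ($k{\left(H,K \right)} = - 41 K - \frac{8}{3} = - \frac{8}{3} - 41 K$)
$L = 25$ ($L = 20 + 5 = 25$)
$a{\left(w \right)} = \sqrt{26}$ ($a{\left(w \right)} = \sqrt{1 + 25} = \sqrt{26}$)
$k{\left(-12,-52 \right)} - a{\left(-33 \right)} = \left(- \frac{8}{3} - -2132\right) - \sqrt{26} = \left(- \frac{8}{3} + 2132\right) - \sqrt{26} = \frac{6388}{3} - \sqrt{26}$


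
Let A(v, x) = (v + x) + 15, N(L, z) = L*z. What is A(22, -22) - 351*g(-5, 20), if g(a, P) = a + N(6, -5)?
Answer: 12300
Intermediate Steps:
A(v, x) = 15 + v + x
g(a, P) = -30 + a (g(a, P) = a + 6*(-5) = a - 30 = -30 + a)
A(22, -22) - 351*g(-5, 20) = (15 + 22 - 22) - 351*(-30 - 5) = 15 - 351*(-35) = 15 + 12285 = 12300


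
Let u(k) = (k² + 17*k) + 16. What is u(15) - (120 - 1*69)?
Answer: 445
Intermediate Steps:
u(k) = 16 + k² + 17*k
u(15) - (120 - 1*69) = (16 + 15² + 17*15) - (120 - 1*69) = (16 + 225 + 255) - (120 - 69) = 496 - 1*51 = 496 - 51 = 445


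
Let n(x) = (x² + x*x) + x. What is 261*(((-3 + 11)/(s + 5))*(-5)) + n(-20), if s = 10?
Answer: 84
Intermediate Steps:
n(x) = x + 2*x² (n(x) = (x² + x²) + x = 2*x² + x = x + 2*x²)
261*(((-3 + 11)/(s + 5))*(-5)) + n(-20) = 261*(((-3 + 11)/(10 + 5))*(-5)) - 20*(1 + 2*(-20)) = 261*((8/15)*(-5)) - 20*(1 - 40) = 261*((8*(1/15))*(-5)) - 20*(-39) = 261*((8/15)*(-5)) + 780 = 261*(-8/3) + 780 = -696 + 780 = 84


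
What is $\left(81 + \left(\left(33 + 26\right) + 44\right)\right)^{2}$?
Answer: $33856$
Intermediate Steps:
$\left(81 + \left(\left(33 + 26\right) + 44\right)\right)^{2} = \left(81 + \left(59 + 44\right)\right)^{2} = \left(81 + 103\right)^{2} = 184^{2} = 33856$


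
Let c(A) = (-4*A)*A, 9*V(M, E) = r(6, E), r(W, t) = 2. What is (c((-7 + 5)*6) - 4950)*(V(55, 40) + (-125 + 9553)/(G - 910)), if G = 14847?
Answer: -69213764/13937 ≈ -4966.2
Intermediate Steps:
V(M, E) = 2/9 (V(M, E) = (⅑)*2 = 2/9)
c(A) = -4*A²
(c((-7 + 5)*6) - 4950)*(V(55, 40) + (-125 + 9553)/(G - 910)) = (-4*36*(-7 + 5)² - 4950)*(2/9 + (-125 + 9553)/(14847 - 910)) = (-4*(-2*6)² - 4950)*(2/9 + 9428/13937) = (-4*(-12)² - 4950)*(2/9 + 9428*(1/13937)) = (-4*144 - 4950)*(2/9 + 9428/13937) = (-576 - 4950)*(112726/125433) = -5526*112726/125433 = -69213764/13937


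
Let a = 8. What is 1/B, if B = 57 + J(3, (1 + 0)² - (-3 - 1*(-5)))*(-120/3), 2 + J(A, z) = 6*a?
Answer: -1/1783 ≈ -0.00056085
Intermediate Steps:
J(A, z) = 46 (J(A, z) = -2 + 6*8 = -2 + 48 = 46)
B = -1783 (B = 57 + 46*(-120/3) = 57 + 46*(-120*⅓) = 57 + 46*(-40) = 57 - 1840 = -1783)
1/B = 1/(-1783) = -1/1783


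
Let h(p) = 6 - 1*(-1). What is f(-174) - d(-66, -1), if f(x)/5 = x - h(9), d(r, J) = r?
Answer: -839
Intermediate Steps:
h(p) = 7 (h(p) = 6 + 1 = 7)
f(x) = -35 + 5*x (f(x) = 5*(x - 1*7) = 5*(x - 7) = 5*(-7 + x) = -35 + 5*x)
f(-174) - d(-66, -1) = (-35 + 5*(-174)) - 1*(-66) = (-35 - 870) + 66 = -905 + 66 = -839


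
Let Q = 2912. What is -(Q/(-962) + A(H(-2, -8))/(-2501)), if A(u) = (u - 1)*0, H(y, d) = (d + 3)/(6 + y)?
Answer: 112/37 ≈ 3.0270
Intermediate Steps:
H(y, d) = (3 + d)/(6 + y)
A(u) = 0 (A(u) = (-1 + u)*0 = 0)
-(Q/(-962) + A(H(-2, -8))/(-2501)) = -(2912/(-962) + 0/(-2501)) = -(2912*(-1/962) + 0*(-1/2501)) = -(-112/37 + 0) = -1*(-112/37) = 112/37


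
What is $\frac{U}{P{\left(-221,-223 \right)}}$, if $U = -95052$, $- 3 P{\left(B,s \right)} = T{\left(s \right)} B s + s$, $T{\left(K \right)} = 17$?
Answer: $\frac{23763}{69799} \approx 0.34045$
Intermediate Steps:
$P{\left(B,s \right)} = - \frac{s}{3} - \frac{17 B s}{3}$ ($P{\left(B,s \right)} = - \frac{17 B s + s}{3} = - \frac{s + 17 B s}{3} = - \frac{s}{3} - \frac{17 B s}{3}$)
$\frac{U}{P{\left(-221,-223 \right)}} = - \frac{95052}{\left(- \frac{1}{3}\right) \left(-223\right) \left(1 + 17 \left(-221\right)\right)} = - \frac{95052}{\left(- \frac{1}{3}\right) \left(-223\right) \left(1 - 3757\right)} = - \frac{95052}{\left(- \frac{1}{3}\right) \left(-223\right) \left(-3756\right)} = - \frac{95052}{-279196} = \left(-95052\right) \left(- \frac{1}{279196}\right) = \frac{23763}{69799}$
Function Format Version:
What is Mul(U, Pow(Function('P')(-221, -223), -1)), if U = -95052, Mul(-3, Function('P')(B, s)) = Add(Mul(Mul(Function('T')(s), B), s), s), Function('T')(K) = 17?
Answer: Rational(23763, 69799) ≈ 0.34045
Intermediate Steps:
Function('P')(B, s) = Add(Mul(Rational(-1, 3), s), Mul(Rational(-17, 3), B, s)) (Function('P')(B, s) = Mul(Rational(-1, 3), Add(Mul(Mul(17, B), s), s)) = Mul(Rational(-1, 3), Add(Mul(17, B, s), s)) = Mul(Rational(-1, 3), Add(s, Mul(17, B, s))) = Add(Mul(Rational(-1, 3), s), Mul(Rational(-17, 3), B, s)))
Mul(U, Pow(Function('P')(-221, -223), -1)) = Mul(-95052, Pow(Mul(Rational(-1, 3), -223, Add(1, Mul(17, -221))), -1)) = Mul(-95052, Pow(Mul(Rational(-1, 3), -223, Add(1, -3757)), -1)) = Mul(-95052, Pow(Mul(Rational(-1, 3), -223, -3756), -1)) = Mul(-95052, Pow(-279196, -1)) = Mul(-95052, Rational(-1, 279196)) = Rational(23763, 69799)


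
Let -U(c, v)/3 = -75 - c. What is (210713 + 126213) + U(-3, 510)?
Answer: 337142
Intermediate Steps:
U(c, v) = 225 + 3*c (U(c, v) = -3*(-75 - c) = 225 + 3*c)
(210713 + 126213) + U(-3, 510) = (210713 + 126213) + (225 + 3*(-3)) = 336926 + (225 - 9) = 336926 + 216 = 337142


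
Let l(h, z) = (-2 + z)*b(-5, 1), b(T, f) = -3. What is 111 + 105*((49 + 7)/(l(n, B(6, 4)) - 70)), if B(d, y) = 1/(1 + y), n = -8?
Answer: 6453/323 ≈ 19.978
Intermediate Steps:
l(h, z) = 6 - 3*z (l(h, z) = (-2 + z)*(-3) = 6 - 3*z)
111 + 105*((49 + 7)/(l(n, B(6, 4)) - 70)) = 111 + 105*((49 + 7)/((6 - 3/(1 + 4)) - 70)) = 111 + 105*(56/((6 - 3/5) - 70)) = 111 + 105*(56/((6 - 3*⅕) - 70)) = 111 + 105*(56/((6 - ⅗) - 70)) = 111 + 105*(56/(27/5 - 70)) = 111 + 105*(56/(-323/5)) = 111 + 105*(56*(-5/323)) = 111 + 105*(-280/323) = 111 - 29400/323 = 6453/323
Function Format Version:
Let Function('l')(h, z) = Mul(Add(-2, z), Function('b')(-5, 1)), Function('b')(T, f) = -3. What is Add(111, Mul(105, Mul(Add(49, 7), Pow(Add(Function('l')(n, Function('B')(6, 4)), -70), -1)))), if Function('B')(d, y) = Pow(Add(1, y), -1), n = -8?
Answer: Rational(6453, 323) ≈ 19.978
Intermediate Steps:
Function('l')(h, z) = Add(6, Mul(-3, z)) (Function('l')(h, z) = Mul(Add(-2, z), -3) = Add(6, Mul(-3, z)))
Add(111, Mul(105, Mul(Add(49, 7), Pow(Add(Function('l')(n, Function('B')(6, 4)), -70), -1)))) = Add(111, Mul(105, Mul(Add(49, 7), Pow(Add(Add(6, Mul(-3, Pow(Add(1, 4), -1))), -70), -1)))) = Add(111, Mul(105, Mul(56, Pow(Add(Add(6, Mul(-3, Pow(5, -1))), -70), -1)))) = Add(111, Mul(105, Mul(56, Pow(Add(Add(6, Mul(-3, Rational(1, 5))), -70), -1)))) = Add(111, Mul(105, Mul(56, Pow(Add(Add(6, Rational(-3, 5)), -70), -1)))) = Add(111, Mul(105, Mul(56, Pow(Add(Rational(27, 5), -70), -1)))) = Add(111, Mul(105, Mul(56, Pow(Rational(-323, 5), -1)))) = Add(111, Mul(105, Mul(56, Rational(-5, 323)))) = Add(111, Mul(105, Rational(-280, 323))) = Add(111, Rational(-29400, 323)) = Rational(6453, 323)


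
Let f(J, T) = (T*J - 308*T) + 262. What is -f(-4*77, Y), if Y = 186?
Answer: 114314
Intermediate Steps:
f(J, T) = 262 - 308*T + J*T (f(J, T) = (J*T - 308*T) + 262 = (-308*T + J*T) + 262 = 262 - 308*T + J*T)
-f(-4*77, Y) = -(262 - 308*186 - 4*77*186) = -(262 - 57288 - 308*186) = -(262 - 57288 - 57288) = -1*(-114314) = 114314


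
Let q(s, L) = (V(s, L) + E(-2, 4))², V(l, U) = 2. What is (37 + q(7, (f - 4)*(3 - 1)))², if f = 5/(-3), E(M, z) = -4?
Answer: 1681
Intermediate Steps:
f = -5/3 (f = 5*(-⅓) = -5/3 ≈ -1.6667)
q(s, L) = 4 (q(s, L) = (2 - 4)² = (-2)² = 4)
(37 + q(7, (f - 4)*(3 - 1)))² = (37 + 4)² = 41² = 1681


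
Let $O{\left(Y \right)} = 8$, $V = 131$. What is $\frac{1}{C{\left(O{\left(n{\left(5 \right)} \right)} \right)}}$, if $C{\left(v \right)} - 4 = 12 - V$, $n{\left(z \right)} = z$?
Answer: $- \frac{1}{115} \approx -0.0086956$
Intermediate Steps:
$C{\left(v \right)} = -115$ ($C{\left(v \right)} = 4 + \left(12 - 131\right) = 4 - 119 = -115$)
$\frac{1}{C{\left(O{\left(n{\left(5 \right)} \right)} \right)}} = \frac{1}{-115} = - \frac{1}{115}$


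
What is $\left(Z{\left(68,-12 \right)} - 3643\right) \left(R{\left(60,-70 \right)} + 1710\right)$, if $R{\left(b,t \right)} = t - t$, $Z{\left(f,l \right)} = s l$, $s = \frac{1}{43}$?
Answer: $- \frac{267890310}{43} \approx -6.23 \cdot 10^{6}$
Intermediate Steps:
$s = \frac{1}{43} \approx 0.023256$
$Z{\left(f,l \right)} = \frac{l}{43}$
$R{\left(b,t \right)} = 0$
$\left(Z{\left(68,-12 \right)} - 3643\right) \left(R{\left(60,-70 \right)} + 1710\right) = \left(\frac{1}{43} \left(-12\right) - 3643\right) \left(0 + 1710\right) = \left(- \frac{12}{43} - 3643\right) 1710 = \left(- \frac{156661}{43}\right) 1710 = - \frac{267890310}{43}$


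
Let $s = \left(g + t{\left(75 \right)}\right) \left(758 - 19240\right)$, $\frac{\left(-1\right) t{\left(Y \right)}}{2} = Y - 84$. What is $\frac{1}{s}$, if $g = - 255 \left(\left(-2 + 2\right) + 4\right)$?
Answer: $\frac{1}{18518964} \approx 5.3999 \cdot 10^{-8}$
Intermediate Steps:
$g = -1020$ ($g = - 255 \left(0 + 4\right) = \left(-255\right) 4 = -1020$)
$t{\left(Y \right)} = 168 - 2 Y$ ($t{\left(Y \right)} = - 2 \left(Y - 84\right) = - 2 \left(-84 + Y\right) = 168 - 2 Y$)
$s = 18518964$ ($s = \left(-1020 + \left(168 - 150\right)\right) \left(758 - 19240\right) = \left(-1020 + \left(168 - 150\right)\right) \left(-18482\right) = \left(-1020 + 18\right) \left(-18482\right) = \left(-1002\right) \left(-18482\right) = 18518964$)
$\frac{1}{s} = \frac{1}{18518964}$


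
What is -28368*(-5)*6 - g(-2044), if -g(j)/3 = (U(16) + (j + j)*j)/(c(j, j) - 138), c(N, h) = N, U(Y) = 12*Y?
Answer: 915950544/1091 ≈ 8.3955e+5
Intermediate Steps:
g(j) = -3*(192 + 2*j**2)/(-138 + j) (g(j) = -3*(12*16 + (j + j)*j)/(j - 138) = -3*(192 + (2*j)*j)/(-138 + j) = -3*(192 + 2*j**2)/(-138 + j))
-28368*(-5)*6 - g(-2044) = -28368*(-5)*6 - 6*(-96 - 1*(-2044)**2)/(-138 - 2044) = 141840*6 - 6*(-96 - 1*4177936)/(-2182) = 851040 - 6*(-1)*(-96 - 4177936)/2182 = 851040 - 6*(-1)*(-4178032)/2182 = 851040 - 1*12534096/1091 = 851040 - 12534096/1091 = 915950544/1091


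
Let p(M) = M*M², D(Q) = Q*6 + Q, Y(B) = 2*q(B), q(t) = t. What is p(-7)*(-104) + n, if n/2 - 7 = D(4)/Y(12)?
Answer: 107065/3 ≈ 35688.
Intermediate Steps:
Y(B) = 2*B
D(Q) = 7*Q (D(Q) = 6*Q + Q = 7*Q)
p(M) = M³
n = 49/3 (n = 14 + 2*((7*4)/((2*12))) = 14 + 2*(28/24) = 14 + 2*(28*(1/24)) = 14 + 2*(7/6) = 14 + 7/3 = 49/3 ≈ 16.333)
p(-7)*(-104) + n = (-7)³*(-104) + 49/3 = -343*(-104) + 49/3 = 35672 + 49/3 = 107065/3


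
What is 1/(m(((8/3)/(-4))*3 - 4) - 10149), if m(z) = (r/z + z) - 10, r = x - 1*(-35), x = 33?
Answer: -3/30529 ≈ -9.8267e-5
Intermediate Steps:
r = 68 (r = 33 - 1*(-35) = 33 + 35 = 68)
m(z) = -10 + z + 68/z (m(z) = (68/z + z) - 10 = (z + 68/z) - 10 = -10 + z + 68/z)
1/(m(((8/3)/(-4))*3 - 4) - 10149) = 1/((-10 + (((8/3)/(-4))*3 - 4) + 68/(((8/3)/(-4))*3 - 4)) - 10149) = 1/((-10 + (((8*(1/3))*(-1/4))*3 - 4) + 68/(((8*(1/3))*(-1/4))*3 - 4)) - 10149) = 1/((-10 + (((8/3)*(-1/4))*3 - 4) + 68/(((8/3)*(-1/4))*3 - 4)) - 10149) = 1/((-10 + (-2/3*3 - 4) + 68/(-2/3*3 - 4)) - 10149) = 1/((-10 + (-2 - 4) + 68/(-2 - 4)) - 10149) = 1/((-10 - 6 + 68/(-6)) - 10149) = 1/((-10 - 6 + 68*(-1/6)) - 10149) = 1/((-10 - 6 - 34/3) - 10149) = 1/(-82/3 - 10149) = 1/(-30529/3) = -3/30529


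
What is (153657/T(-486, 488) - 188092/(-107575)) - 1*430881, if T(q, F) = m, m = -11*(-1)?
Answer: -493340538538/1183325 ≈ -4.1691e+5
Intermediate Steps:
m = 11
T(q, F) = 11
(153657/T(-486, 488) - 188092/(-107575)) - 1*430881 = (153657/11 - 188092/(-107575)) - 1*430881 = (153657*(1/11) - 188092*(-1/107575)) - 430881 = (153657/11 + 188092/107575) - 430881 = 16531720787/1183325 - 430881 = -493340538538/1183325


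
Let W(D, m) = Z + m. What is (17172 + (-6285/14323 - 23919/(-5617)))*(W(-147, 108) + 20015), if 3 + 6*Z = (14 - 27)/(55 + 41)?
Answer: 1334684355952032839/3861709968 ≈ 3.4562e+8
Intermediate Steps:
Z = -301/576 (Z = -½ + ((14 - 27)/(55 + 41))/6 = -½ + (-13/96)/6 = -½ + (-13*1/96)/6 = -½ + (⅙)*(-13/96) = -½ - 13/576 = -301/576 ≈ -0.52257)
W(D, m) = -301/576 + m
(17172 + (-6285/14323 - 23919/(-5617)))*(W(-147, 108) + 20015) = (17172 + (-6285/14323 - 23919/(-5617)))*((-301/576 + 108) + 20015) = (17172 + (-6285*1/14323 - 23919*(-1/5617)))*(61907/576 + 20015) = (17172 + (-6285/14323 + 23919/5617))*(11590547/576) = (17172 + 307288992/80452291)*(11590547/576) = (1381834030044/80452291)*(11590547/576) = 1334684355952032839/3861709968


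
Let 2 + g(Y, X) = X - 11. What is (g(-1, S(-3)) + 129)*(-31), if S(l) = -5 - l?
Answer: -3534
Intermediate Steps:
g(Y, X) = -13 + X (g(Y, X) = -2 + (X - 11) = -2 + (-11 + X) = -13 + X)
(g(-1, S(-3)) + 129)*(-31) = ((-13 + (-5 - 1*(-3))) + 129)*(-31) = ((-13 + (-5 + 3)) + 129)*(-31) = ((-13 - 2) + 129)*(-31) = (-15 + 129)*(-31) = 114*(-31) = -3534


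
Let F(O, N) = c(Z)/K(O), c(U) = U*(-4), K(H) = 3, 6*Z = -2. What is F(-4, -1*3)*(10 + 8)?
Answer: 8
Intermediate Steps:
Z = -1/3 (Z = (1/6)*(-2) = -1/3 ≈ -0.33333)
c(U) = -4*U
F(O, N) = 4/9 (F(O, N) = -4*(-1/3)/3 = (4/3)*(1/3) = 4/9)
F(-4, -1*3)*(10 + 8) = 4*(10 + 8)/9 = (4/9)*18 = 8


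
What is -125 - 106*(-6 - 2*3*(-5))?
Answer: -2669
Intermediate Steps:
-125 - 106*(-6 - 2*3*(-5)) = -125 - 106*(-6 - 6*(-5)) = -125 - 106*(-6 + 30) = -125 - 106*24 = -125 - 2544 = -2669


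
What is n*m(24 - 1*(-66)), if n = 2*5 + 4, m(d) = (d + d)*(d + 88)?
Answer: 448560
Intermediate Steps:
m(d) = 2*d*(88 + d) (m(d) = (2*d)*(88 + d) = 2*d*(88 + d))
n = 14 (n = 10 + 4 = 14)
n*m(24 - 1*(-66)) = 14*(2*(24 - 1*(-66))*(88 + (24 - 1*(-66)))) = 14*(2*(24 + 66)*(88 + (24 + 66))) = 14*(2*90*(88 + 90)) = 14*(2*90*178) = 14*32040 = 448560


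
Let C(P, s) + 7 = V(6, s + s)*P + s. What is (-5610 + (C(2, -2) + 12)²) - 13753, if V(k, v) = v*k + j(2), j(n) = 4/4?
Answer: -17514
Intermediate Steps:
j(n) = 1 (j(n) = 4*(¼) = 1)
V(k, v) = 1 + k*v (V(k, v) = v*k + 1 = k*v + 1 = 1 + k*v)
C(P, s) = -7 + s + P*(1 + 12*s) (C(P, s) = -7 + ((1 + 6*(s + s))*P + s) = -7 + ((1 + 6*(2*s))*P + s) = -7 + ((1 + 12*s)*P + s) = -7 + (P*(1 + 12*s) + s) = -7 + (s + P*(1 + 12*s)) = -7 + s + P*(1 + 12*s))
(-5610 + (C(2, -2) + 12)²) - 13753 = (-5610 + ((-7 - 2 + 2*(1 + 12*(-2))) + 12)²) - 13753 = (-5610 + ((-7 - 2 + 2*(1 - 24)) + 12)²) - 13753 = (-5610 + ((-7 - 2 + 2*(-23)) + 12)²) - 13753 = (-5610 + ((-7 - 2 - 46) + 12)²) - 13753 = (-5610 + (-55 + 12)²) - 13753 = (-5610 + (-43)²) - 13753 = (-5610 + 1849) - 13753 = -3761 - 13753 = -17514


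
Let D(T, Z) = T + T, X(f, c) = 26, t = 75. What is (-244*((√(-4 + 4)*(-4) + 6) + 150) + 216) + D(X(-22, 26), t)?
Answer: -37796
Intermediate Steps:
D(T, Z) = 2*T
(-244*((√(-4 + 4)*(-4) + 6) + 150) + 216) + D(X(-22, 26), t) = (-244*((√(-4 + 4)*(-4) + 6) + 150) + 216) + 2*26 = (-244*((√0*(-4) + 6) + 150) + 216) + 52 = (-244*((0*(-4) + 6) + 150) + 216) + 52 = (-244*((0 + 6) + 150) + 216) + 52 = (-244*(6 + 150) + 216) + 52 = (-244*156 + 216) + 52 = (-38064 + 216) + 52 = -37848 + 52 = -37796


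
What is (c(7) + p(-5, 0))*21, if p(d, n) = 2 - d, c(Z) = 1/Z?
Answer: 150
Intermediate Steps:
(c(7) + p(-5, 0))*21 = (1/7 + (2 - 1*(-5)))*21 = (⅐ + (2 + 5))*21 = (⅐ + 7)*21 = (50/7)*21 = 150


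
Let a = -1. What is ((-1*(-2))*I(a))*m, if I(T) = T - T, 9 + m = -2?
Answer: 0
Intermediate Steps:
m = -11 (m = -9 - 2 = -11)
I(T) = 0
((-1*(-2))*I(a))*m = (-1*(-2)*0)*(-11) = (2*0)*(-11) = 0*(-11) = 0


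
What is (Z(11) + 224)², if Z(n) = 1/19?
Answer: 18122049/361 ≈ 50200.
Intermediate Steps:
Z(n) = 1/19
(Z(11) + 224)² = (1/19 + 224)² = (4257/19)² = 18122049/361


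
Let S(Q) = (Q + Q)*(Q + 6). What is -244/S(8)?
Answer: -61/56 ≈ -1.0893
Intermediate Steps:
S(Q) = 2*Q*(6 + Q) (S(Q) = (2*Q)*(6 + Q) = 2*Q*(6 + Q))
-244/S(8) = -244*1/(16*(6 + 8)) = -244/(2*8*14) = -244/224 = -244*1/224 = -61/56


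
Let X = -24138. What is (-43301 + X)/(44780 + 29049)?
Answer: -67439/73829 ≈ -0.91345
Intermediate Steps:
(-43301 + X)/(44780 + 29049) = (-43301 - 24138)/(44780 + 29049) = -67439/73829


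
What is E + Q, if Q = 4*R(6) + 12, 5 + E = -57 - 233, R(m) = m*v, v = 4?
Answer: -187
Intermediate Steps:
R(m) = 4*m (R(m) = m*4 = 4*m)
E = -295 (E = -5 + (-57 - 233) = -5 - 290 = -295)
Q = 108 (Q = 4*(4*6) + 12 = 4*24 + 12 = 96 + 12 = 108)
E + Q = -295 + 108 = -187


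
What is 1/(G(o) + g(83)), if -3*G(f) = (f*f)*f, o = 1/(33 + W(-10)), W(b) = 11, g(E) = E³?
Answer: 255552/146121311423 ≈ 1.7489e-6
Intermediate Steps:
o = 1/44 (o = 1/(33 + 11) = 1/44 ≈ 0.022727)
G(f) = -f³/3 (G(f) = -f*f*f/3 = -f²*f/3 = -f³/3)
1/(G(o) + g(83)) = 1/(-(1/44)³/3 + 83³) = 1/(-⅓*1/85184 + 571787) = 1/(-1/255552 + 571787) = 1/(146121311423/255552) = 255552/146121311423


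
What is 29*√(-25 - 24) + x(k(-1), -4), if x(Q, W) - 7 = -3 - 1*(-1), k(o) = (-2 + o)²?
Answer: 5 + 203*I ≈ 5.0 + 203.0*I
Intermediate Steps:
x(Q, W) = 5 (x(Q, W) = 7 + (-3 - 1*(-1)) = 7 + (-3 + 1) = 7 - 2 = 5)
29*√(-25 - 24) + x(k(-1), -4) = 29*√(-25 - 24) + 5 = 29*√(-49) + 5 = 29*(7*I) + 5 = 203*I + 5 = 5 + 203*I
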